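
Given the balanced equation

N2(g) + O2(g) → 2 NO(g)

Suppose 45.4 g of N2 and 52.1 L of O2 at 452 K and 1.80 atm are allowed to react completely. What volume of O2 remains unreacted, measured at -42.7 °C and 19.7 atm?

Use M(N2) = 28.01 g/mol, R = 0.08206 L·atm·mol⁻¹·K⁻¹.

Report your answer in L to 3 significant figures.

n(N2) = 45.4 / 28.01 = 1.621 mol
n(O2) = PV/RT = (1.80 × 52.1) / (0.08206 × 452) = 2.528 mol
For 1.621 mol N2, stoichiometry requires (1/1) × 1.621 = 1.621 mol O2; 2.528 mol is available, so N2 is limiting.
n(O2) consumed = (1/1) × 1.621 = 1.621 mol; remaining = 2.528 − 1.621 = 0.9070 mol
V(O2) = nRT/P = 0.9070 × 0.08206 × 230.45 / 19.7 = 0.8707 L

0.871 L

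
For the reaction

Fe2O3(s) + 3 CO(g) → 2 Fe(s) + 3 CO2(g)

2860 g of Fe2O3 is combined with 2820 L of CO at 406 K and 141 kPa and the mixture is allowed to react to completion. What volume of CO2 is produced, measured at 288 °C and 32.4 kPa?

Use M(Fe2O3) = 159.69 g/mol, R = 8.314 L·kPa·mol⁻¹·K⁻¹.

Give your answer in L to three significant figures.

n(Fe2O3) = 2860 / 159.69 = 17.91 mol
n(CO) = PV/RT = (141 × 2820) / (8.314 × 406) = 117.8 mol
For 17.91 mol Fe2O3, stoichiometry requires (3/1) × 17.91 = 53.73 mol CO; 117.8 mol is available, so Fe2O3 is limiting.
n(CO2) = (3/1) × 17.91 = 53.73 mol
V(CO2) = nRT/P = 53.73 × 8.314 × 561.15 / 32.4 = 7737 L

7740 L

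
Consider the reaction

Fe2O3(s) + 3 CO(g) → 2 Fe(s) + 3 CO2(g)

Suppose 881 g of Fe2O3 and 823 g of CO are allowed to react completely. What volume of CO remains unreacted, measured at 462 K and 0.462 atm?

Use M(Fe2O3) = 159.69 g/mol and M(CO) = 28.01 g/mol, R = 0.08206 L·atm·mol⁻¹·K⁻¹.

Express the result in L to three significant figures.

1050 L

n(Fe2O3) = 881 / 159.69 = 5.517 mol
n(CO) = 823 / 28.01 = 29.38 mol
For 5.517 mol Fe2O3, stoichiometry requires (3/1) × 5.517 = 16.55 mol CO; 29.38 mol is available, so Fe2O3 is limiting.
n(CO) consumed = (3/1) × 5.517 = 16.55 mol; remaining = 29.38 − 16.55 = 12.83 mol
V(CO) = nRT/P = 12.83 × 0.08206 × 462 / 0.462 = 1053 L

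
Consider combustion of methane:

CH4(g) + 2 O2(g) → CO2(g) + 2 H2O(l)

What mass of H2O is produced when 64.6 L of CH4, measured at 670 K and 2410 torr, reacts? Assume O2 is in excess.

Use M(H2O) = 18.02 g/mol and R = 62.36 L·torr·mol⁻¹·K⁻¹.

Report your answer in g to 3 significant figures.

n(CH4) = PV/RT = (2410 × 64.6) / (62.36 × 670) = 3.726 mol
n(H2O) = (2/1) × 3.726 = 7.452 mol
m(H2O) = 7.452 × 18.02 = 134.3 g

134 g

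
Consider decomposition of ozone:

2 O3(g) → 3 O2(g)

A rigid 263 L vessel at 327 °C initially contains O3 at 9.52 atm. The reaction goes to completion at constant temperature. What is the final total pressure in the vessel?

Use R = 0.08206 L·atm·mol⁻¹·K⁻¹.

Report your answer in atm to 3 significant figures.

14.3 atm

At constant T and V, P ∝ n(gas): 2 mol gas → 3 mol gas.
P_final = (3/2) × 9.52 = 14.28 atm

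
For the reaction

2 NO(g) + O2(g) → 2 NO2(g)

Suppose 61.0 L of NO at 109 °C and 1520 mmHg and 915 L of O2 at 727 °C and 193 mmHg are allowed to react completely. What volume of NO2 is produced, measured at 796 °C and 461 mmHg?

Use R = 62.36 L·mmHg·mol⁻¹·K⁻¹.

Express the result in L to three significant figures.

563 L

n(NO) = PV/RT = (1520 × 61.0) / (62.36 × 382.15) = 3.891 mol
n(O2) = PV/RT = (193 × 915) / (62.36 × 1000.15) = 2.831 mol
For 3.891 mol NO, stoichiometry requires (1/2) × 3.891 = 1.946 mol O2; 2.831 mol is available, so NO is limiting.
n(NO2) = (2/2) × 3.891 = 3.891 mol
V(NO2) = nRT/P = 3.891 × 62.36 × 1069.15 / 461 = 562.7 L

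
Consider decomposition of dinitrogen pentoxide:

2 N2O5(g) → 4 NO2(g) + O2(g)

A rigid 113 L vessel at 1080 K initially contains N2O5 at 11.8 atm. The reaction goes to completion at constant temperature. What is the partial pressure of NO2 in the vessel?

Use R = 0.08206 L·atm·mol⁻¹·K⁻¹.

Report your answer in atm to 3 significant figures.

n(N2O5)₀ = PV/RT = (11.8 × 113) / (0.08206 × 1080) = 15.05 mol
n(NO2) = (4/2) × 15.05 = 30.10 mol
P(NO2) = nRT/V = 30.10 × 0.08206 × 1080 / 113 = 23.61 atm

23.6 atm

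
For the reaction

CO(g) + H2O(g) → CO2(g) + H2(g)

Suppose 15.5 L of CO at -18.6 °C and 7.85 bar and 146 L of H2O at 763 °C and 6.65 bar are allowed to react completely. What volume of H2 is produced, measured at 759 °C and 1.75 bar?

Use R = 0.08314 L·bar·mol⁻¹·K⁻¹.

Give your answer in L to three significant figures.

n(CO) = PV/RT = (7.85 × 15.5) / (0.08314 × 254.55) = 5.749 mol
n(H2O) = PV/RT = (6.65 × 146) / (0.08314 × 1036.15) = 11.27 mol
For 5.749 mol CO, stoichiometry requires (1/1) × 5.749 = 5.749 mol H2O; 11.27 mol is available, so CO is limiting.
n(H2) = (1/1) × 5.749 = 5.749 mol
V(H2) = nRT/P = 5.749 × 0.08314 × 1032.15 / 1.75 = 281.9 L

282 L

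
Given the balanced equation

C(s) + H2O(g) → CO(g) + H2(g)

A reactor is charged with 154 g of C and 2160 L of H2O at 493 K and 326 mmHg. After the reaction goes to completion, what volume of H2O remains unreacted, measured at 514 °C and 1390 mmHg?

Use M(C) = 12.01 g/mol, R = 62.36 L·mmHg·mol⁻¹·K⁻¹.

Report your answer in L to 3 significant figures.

n(C) = 154 / 12.01 = 12.82 mol
n(H2O) = PV/RT = (326 × 2160) / (62.36 × 493) = 22.90 mol
For 12.82 mol C, stoichiometry requires (1/1) × 12.82 = 12.82 mol H2O; 22.90 mol is available, so C is limiting.
n(H2O) consumed = (1/1) × 12.82 = 12.82 mol; remaining = 22.90 − 12.82 = 10.08 mol
V(H2O) = nRT/P = 10.08 × 62.36 × 787.15 / 1390 = 356.0 L

356 L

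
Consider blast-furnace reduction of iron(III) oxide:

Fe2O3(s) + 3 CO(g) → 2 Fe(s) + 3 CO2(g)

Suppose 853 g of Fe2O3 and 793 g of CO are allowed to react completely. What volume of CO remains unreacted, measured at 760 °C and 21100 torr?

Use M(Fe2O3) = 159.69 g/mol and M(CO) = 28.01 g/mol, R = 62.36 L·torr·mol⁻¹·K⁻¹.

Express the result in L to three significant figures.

37.5 L

n(Fe2O3) = 853 / 159.69 = 5.342 mol
n(CO) = 793 / 28.01 = 28.31 mol
For 5.342 mol Fe2O3, stoichiometry requires (3/1) × 5.342 = 16.03 mol CO; 28.31 mol is available, so Fe2O3 is limiting.
n(CO) consumed = (3/1) × 5.342 = 16.03 mol; remaining = 28.31 − 16.03 = 12.28 mol
V(CO) = nRT/P = 12.28 × 62.36 × 1033.15 / 21100 = 37.50 L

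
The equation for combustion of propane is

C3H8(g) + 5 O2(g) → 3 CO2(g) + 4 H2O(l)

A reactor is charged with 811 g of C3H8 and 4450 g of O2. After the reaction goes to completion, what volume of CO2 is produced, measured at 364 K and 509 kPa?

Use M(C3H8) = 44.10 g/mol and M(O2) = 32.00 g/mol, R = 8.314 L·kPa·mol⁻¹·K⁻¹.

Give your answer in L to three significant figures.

328 L

n(C3H8) = 811 / 44.10 = 18.39 mol
n(O2) = 4450 / 32.00 = 139.1 mol
For 18.39 mol C3H8, stoichiometry requires (5/1) × 18.39 = 91.95 mol O2; 139.1 mol is available, so C3H8 is limiting.
n(CO2) = (3/1) × 18.39 = 55.17 mol
V(CO2) = nRT/P = 55.17 × 8.314 × 364 / 509 = 328.0 L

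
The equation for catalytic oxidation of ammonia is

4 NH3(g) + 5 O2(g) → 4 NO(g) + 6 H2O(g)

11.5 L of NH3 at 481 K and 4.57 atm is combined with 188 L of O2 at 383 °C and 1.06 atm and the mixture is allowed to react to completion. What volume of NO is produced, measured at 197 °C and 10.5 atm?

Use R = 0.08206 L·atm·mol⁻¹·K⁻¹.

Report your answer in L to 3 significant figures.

n(NH3) = PV/RT = (4.57 × 11.5) / (0.08206 × 481) = 1.331 mol
n(O2) = PV/RT = (1.06 × 188) / (0.08206 × 656.15) = 3.701 mol
For 1.331 mol NH3, stoichiometry requires (5/4) × 1.331 = 1.664 mol O2; 3.701 mol is available, so NH3 is limiting.
n(NO) = (4/4) × 1.331 = 1.331 mol
V(NO) = nRT/P = 1.331 × 0.08206 × 470.15 / 10.5 = 4.891 L

4.89 L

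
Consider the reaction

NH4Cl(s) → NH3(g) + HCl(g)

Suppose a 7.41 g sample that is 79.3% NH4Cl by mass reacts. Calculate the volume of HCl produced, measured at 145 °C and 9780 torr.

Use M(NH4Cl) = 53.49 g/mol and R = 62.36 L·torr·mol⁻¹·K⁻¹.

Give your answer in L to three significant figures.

0.293 L

mass of NH4Cl = 7.41 × 79.3/100 = 5.876 g
n(NH4Cl) = 5.876 / 53.49 = 0.1099 mol
n(HCl) = (1/1) × 0.1099 = 0.1099 mol
V = nRT/P = 0.1099 × 62.36 × 418.15 / 9780 = 0.2930 L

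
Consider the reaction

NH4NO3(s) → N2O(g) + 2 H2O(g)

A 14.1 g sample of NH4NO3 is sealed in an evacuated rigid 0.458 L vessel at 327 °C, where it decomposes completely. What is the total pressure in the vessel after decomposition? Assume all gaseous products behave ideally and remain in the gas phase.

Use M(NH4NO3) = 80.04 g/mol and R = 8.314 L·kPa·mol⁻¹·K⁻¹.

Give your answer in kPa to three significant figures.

5760 kPa

n(NH4NO3) = 14.1 / 80.04 = 0.1762 mol
n(gas produced) = (3/1) × 0.1762 = 0.5286 mol
P = nRT/V = 0.5286 × 8.314 × 600.15 / 0.458 = 5759 kPa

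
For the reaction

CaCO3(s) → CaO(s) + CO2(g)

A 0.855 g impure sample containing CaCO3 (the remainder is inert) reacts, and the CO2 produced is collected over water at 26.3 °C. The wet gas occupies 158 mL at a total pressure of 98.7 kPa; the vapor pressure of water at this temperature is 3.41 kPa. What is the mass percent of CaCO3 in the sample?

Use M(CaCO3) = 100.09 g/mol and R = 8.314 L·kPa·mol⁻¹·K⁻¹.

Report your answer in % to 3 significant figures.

P(CO2) = 98.7 − 3.41 = 95.29 kPa
n(CO2) = PV/RT = (95.29 × 0.1580) / (8.314 × 299.45) = 0.006047 mol
n(CaCO3) = (1/1) × 0.006047 = 0.006047 mol
m(CaCO3) = 0.006047 × 100.09 = 0.6052 g
%CaCO3 = 0.6052 / 0.855 × 100 = 70.78%

70.8 %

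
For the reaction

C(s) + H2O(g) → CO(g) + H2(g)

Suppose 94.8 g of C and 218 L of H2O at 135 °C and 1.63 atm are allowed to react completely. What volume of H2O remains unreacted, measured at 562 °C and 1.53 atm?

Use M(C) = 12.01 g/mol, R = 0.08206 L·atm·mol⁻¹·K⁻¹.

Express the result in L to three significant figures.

122 L

n(C) = 94.8 / 12.01 = 7.893 mol
n(H2O) = PV/RT = (1.63 × 218) / (0.08206 × 408.15) = 10.61 mol
For 7.893 mol C, stoichiometry requires (1/1) × 7.893 = 7.893 mol H2O; 10.61 mol is available, so C is limiting.
n(H2O) consumed = (1/1) × 7.893 = 7.893 mol; remaining = 10.61 − 7.893 = 2.717 mol
V(H2O) = nRT/P = 2.717 × 0.08206 × 835.15 / 1.53 = 121.7 L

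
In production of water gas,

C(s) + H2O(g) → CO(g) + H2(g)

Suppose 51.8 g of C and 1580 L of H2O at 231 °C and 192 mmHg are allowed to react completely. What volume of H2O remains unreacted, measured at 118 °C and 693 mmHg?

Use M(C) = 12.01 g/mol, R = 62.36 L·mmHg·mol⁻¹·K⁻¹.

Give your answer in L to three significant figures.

n(C) = 51.8 / 12.01 = 4.313 mol
n(H2O) = PV/RT = (192 × 1580) / (62.36 × 504.15) = 9.649 mol
For 4.313 mol C, stoichiometry requires (1/1) × 4.313 = 4.313 mol H2O; 9.649 mol is available, so C is limiting.
n(H2O) consumed = (1/1) × 4.313 = 4.313 mol; remaining = 9.649 − 4.313 = 5.336 mol
V(H2O) = nRT/P = 5.336 × 62.36 × 391.15 / 693 = 187.8 L

188 L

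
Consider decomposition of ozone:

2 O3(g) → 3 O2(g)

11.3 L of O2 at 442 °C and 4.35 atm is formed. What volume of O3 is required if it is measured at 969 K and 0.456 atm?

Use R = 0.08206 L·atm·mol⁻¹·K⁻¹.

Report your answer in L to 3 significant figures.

97.4 L

n(O2) = PV/RT = (4.35 × 11.3) / (0.08206 × 715.15) = 0.8376 mol
n(O3) = (2/3) × 0.8376 = 0.5584 mol
V = nRT/P = 0.5584 × 0.08206 × 969 / 0.456 = 97.37 L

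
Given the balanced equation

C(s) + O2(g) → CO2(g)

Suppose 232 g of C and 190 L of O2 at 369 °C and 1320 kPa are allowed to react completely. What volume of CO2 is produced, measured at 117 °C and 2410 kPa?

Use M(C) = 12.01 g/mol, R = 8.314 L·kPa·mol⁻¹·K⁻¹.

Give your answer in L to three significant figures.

n(C) = 232 / 12.01 = 19.32 mol
n(O2) = PV/RT = (1320 × 190) / (8.314 × 642.15) = 46.98 mol
For 19.32 mol C, stoichiometry requires (1/1) × 19.32 = 19.32 mol O2; 46.98 mol is available, so C is limiting.
n(CO2) = (1/1) × 19.32 = 19.32 mol
V(CO2) = nRT/P = 19.32 × 8.314 × 390.15 / 2410 = 26.00 L

26.0 L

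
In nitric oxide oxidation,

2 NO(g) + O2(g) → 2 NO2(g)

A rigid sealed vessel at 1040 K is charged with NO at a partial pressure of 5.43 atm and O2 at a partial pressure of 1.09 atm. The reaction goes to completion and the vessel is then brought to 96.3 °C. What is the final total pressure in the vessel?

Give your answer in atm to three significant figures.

1.93 atm

Because the vessel is rigid and T is held at 1040 K, work the stoichiometry in partial pressures (P_i = n_iRT/V).
P(O2) required for 5.43 atm of NO = (1/2) × 5.43 = 2.715 atm; available 1.09 atm, so O2 is limiting.
P(NO) remaining = 5.43 − (2/1) × 1.09 = 3.250 atm
P(gaseous products) = (2)/1 × 1.09 = 2.180 atm
P_total at 1040 K = 3.250 + 2.180 = 5.430 atm
Scaling to 96.3 °C: P = 5.430 × 369.45/1040 = 1.929 atm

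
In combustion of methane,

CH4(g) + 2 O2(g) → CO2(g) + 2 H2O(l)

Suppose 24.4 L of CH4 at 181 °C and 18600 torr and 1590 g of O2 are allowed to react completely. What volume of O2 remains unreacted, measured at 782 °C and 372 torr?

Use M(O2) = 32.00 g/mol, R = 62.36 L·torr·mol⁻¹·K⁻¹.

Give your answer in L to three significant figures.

n(CH4) = PV/RT = (18600 × 24.4) / (62.36 × 454.15) = 16.02 mol
n(O2) = 1590 / 32.00 = 49.69 mol
For 16.02 mol CH4, stoichiometry requires (2/1) × 16.02 = 32.04 mol O2; 49.69 mol is available, so CH4 is limiting.
n(O2) consumed = (2/1) × 16.02 = 32.04 mol; remaining = 49.69 − 32.04 = 17.65 mol
V(O2) = nRT/P = 17.65 × 62.36 × 1055.15 / 372 = 3122 L

3120 L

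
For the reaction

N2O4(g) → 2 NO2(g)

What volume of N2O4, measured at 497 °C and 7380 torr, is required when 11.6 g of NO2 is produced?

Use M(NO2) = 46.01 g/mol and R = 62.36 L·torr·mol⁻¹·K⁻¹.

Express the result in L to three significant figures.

n(NO2) = 11.60 / 46.01 = 0.2521 mol
n(N2O4) = (1/2) × 0.2521 = 0.1260 mol
V = nRT/P = 0.1260 × 62.36 × 770.15 / 7380 = 0.8200 L

0.820 L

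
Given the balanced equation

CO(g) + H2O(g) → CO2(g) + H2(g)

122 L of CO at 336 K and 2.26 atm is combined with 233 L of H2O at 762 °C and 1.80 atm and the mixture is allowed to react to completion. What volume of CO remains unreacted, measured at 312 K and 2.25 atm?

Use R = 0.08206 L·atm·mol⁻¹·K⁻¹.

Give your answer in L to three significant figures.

57.6 L

n(CO) = PV/RT = (2.26 × 122) / (0.08206 × 336) = 10.00 mol
n(H2O) = PV/RT = (1.80 × 233) / (0.08206 × 1035.15) = 4.937 mol
For 10.00 mol CO, stoichiometry requires (1/1) × 10.00 = 10.00 mol H2O; 4.937 mol is available, so H2O is limiting.
n(CO) consumed = (1/1) × 4.937 = 4.937 mol; remaining = 10.00 − 4.937 = 5.063 mol
V(CO) = nRT/P = 5.063 × 0.08206 × 312 / 2.25 = 57.61 L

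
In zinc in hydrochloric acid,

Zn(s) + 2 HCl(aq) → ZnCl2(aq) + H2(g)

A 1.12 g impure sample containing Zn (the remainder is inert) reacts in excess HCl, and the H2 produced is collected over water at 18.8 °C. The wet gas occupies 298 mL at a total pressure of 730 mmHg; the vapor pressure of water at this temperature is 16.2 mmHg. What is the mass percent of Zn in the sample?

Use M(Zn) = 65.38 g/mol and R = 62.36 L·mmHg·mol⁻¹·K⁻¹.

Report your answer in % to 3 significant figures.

68.2 %

P(H2) = 730 − 16.2 = 713.8 mmHg
n(H2) = PV/RT = (713.8 × 0.2980) / (62.36 × 291.95) = 0.01168 mol
n(Zn) = (1/1) × 0.01168 = 0.01168 mol
m(Zn) = 0.01168 × 65.38 = 0.7636 g
%Zn = 0.7636 / 1.12 × 100 = 68.18%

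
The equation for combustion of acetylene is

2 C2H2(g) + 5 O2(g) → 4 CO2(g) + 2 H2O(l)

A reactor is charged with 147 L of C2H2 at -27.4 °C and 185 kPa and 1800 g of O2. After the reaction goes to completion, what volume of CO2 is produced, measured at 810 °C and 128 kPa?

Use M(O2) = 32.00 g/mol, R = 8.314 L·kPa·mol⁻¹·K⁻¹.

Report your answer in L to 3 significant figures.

1870 L

n(C2H2) = PV/RT = (185 × 147) / (8.314 × 245.75) = 13.31 mol
n(O2) = 1800 / 32.00 = 56.25 mol
For 13.31 mol C2H2, stoichiometry requires (5/2) × 13.31 = 33.27 mol O2; 56.25 mol is available, so C2H2 is limiting.
n(CO2) = (4/2) × 13.31 = 26.62 mol
V(CO2) = nRT/P = 26.62 × 8.314 × 1083.15 / 128 = 1873 L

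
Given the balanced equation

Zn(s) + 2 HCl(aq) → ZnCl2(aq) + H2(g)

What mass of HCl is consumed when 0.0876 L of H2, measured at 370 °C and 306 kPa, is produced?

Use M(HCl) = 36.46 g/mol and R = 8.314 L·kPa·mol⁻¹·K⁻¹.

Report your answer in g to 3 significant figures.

0.366 g

n(H2) = PV/RT = (306 × 0.0876) / (8.314 × 643.15) = 0.005013 mol
n(HCl) = (2/1) × 0.005013 = 0.01003 mol
m(HCl) = 0.01003 × 36.46 = 0.3657 g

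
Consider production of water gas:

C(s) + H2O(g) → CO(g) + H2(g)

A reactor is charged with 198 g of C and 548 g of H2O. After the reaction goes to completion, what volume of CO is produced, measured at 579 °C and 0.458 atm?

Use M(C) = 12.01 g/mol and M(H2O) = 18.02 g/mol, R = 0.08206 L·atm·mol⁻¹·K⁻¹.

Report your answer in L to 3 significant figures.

n(C) = 198 / 12.01 = 16.49 mol
n(H2O) = 548 / 18.02 = 30.41 mol
For 16.49 mol C, stoichiometry requires (1/1) × 16.49 = 16.49 mol H2O; 30.41 mol is available, so C is limiting.
n(CO) = (1/1) × 16.49 = 16.49 mol
V(CO) = nRT/P = 16.49 × 0.08206 × 852.15 / 0.458 = 2518 L

2520 L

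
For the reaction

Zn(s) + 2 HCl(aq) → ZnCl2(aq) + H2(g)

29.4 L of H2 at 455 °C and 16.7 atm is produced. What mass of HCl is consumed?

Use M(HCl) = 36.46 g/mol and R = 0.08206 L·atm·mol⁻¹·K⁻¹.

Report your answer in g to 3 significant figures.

n(H2) = PV/RT = (16.7 × 29.4) / (0.08206 × 728.15) = 8.217 mol
n(HCl) = (2/1) × 8.217 = 16.43 mol
m(HCl) = 16.43 × 36.46 = 599.0 g

599 g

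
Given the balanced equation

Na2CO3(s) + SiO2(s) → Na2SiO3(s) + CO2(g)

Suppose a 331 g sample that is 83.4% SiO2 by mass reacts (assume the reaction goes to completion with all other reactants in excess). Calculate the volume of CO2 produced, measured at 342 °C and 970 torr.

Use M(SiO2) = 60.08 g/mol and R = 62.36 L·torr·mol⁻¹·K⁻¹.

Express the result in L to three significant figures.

182 L

mass of SiO2 = 331 × 83.4/100 = 276.1 g
n(SiO2) = 276.1 / 60.08 = 4.596 mol
n(CO2) = (1/1) × 4.596 = 4.596 mol
V = nRT/P = 4.596 × 62.36 × 615.15 / 970 = 181.8 L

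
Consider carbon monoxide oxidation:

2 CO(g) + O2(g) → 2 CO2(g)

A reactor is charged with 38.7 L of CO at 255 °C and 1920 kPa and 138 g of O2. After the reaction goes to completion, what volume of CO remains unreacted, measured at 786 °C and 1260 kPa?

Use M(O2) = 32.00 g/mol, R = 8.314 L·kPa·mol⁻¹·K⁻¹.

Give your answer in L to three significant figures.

58.0 L

n(CO) = PV/RT = (1920 × 38.7) / (8.314 × 528.15) = 16.92 mol
n(O2) = 138 / 32.00 = 4.312 mol
For 16.92 mol CO, stoichiometry requires (1/2) × 16.92 = 8.460 mol O2; 4.312 mol is available, so O2 is limiting.
n(CO) consumed = (2/1) × 4.312 = 8.624 mol; remaining = 16.92 − 8.624 = 8.296 mol
V(CO) = nRT/P = 8.296 × 8.314 × 1059.15 / 1260 = 57.98 L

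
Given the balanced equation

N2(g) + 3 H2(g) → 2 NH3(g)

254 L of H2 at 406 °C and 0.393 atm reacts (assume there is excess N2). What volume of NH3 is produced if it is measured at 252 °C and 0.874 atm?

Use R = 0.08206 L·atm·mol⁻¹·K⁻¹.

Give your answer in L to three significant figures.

n(H2) = PV/RT = (0.393 × 254) / (0.08206 × 679.15) = 1.791 mol
n(NH3) = (2/3) × 1.791 = 1.194 mol
V = nRT/P = 1.194 × 0.08206 × 525.15 / 0.874 = 58.87 L

58.9 L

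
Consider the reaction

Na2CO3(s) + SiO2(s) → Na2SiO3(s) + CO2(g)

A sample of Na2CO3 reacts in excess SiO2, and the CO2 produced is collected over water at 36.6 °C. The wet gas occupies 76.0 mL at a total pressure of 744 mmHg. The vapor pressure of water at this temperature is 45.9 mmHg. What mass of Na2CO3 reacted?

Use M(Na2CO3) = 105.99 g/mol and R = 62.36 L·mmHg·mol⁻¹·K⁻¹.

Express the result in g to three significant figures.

0.291 g

P(CO2) = 744 − 45.9 = 698.1 mmHg
n(CO2) = PV/RT = (698.1 × 0.07600) / (62.36 × 309.75) = 0.002747 mol
n(Na2CO3) = (1/1) × 0.002747 = 0.002747 mol
m(Na2CO3) = 0.002747 × 105.99 = 0.2912 g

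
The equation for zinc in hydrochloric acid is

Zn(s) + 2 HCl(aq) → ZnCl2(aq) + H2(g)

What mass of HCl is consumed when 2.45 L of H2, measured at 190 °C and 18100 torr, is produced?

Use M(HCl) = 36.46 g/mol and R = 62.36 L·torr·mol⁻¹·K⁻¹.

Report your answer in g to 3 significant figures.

112 g

n(H2) = PV/RT = (18100 × 2.45) / (62.36 × 463.15) = 1.535 mol
n(HCl) = (2/1) × 1.535 = 3.070 mol
m(HCl) = 3.070 × 36.46 = 111.9 g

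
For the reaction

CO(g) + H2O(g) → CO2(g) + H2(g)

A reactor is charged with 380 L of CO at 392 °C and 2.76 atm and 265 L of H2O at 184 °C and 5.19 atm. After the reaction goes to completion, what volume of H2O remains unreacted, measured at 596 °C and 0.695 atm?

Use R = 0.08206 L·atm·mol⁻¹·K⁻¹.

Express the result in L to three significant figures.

n(CO) = PV/RT = (2.76 × 380) / (0.08206 × 665.15) = 19.22 mol
n(H2O) = PV/RT = (5.19 × 265) / (0.08206 × 457.15) = 36.66 mol
For 19.22 mol CO, stoichiometry requires (1/1) × 19.22 = 19.22 mol H2O; 36.66 mol is available, so CO is limiting.
n(H2O) consumed = (1/1) × 19.22 = 19.22 mol; remaining = 36.66 − 19.22 = 17.44 mol
V(H2O) = nRT/P = 17.44 × 0.08206 × 869.15 / 0.695 = 1790 L

1790 L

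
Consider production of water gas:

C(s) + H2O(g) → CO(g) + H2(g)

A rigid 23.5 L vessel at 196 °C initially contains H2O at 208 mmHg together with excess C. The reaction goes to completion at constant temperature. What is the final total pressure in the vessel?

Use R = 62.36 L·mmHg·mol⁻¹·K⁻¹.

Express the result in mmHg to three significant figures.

416 mmHg

Since T and V are fixed, P_final/P_initial = n_final/n_initial = 2/1.
P_final = (2/1) × 208 = 416.0 mmHg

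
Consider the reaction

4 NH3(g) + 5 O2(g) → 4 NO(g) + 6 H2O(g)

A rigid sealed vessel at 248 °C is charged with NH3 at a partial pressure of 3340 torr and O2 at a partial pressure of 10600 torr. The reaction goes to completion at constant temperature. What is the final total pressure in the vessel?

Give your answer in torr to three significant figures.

14800 torr

With V and T fixed, P_i ∝ n_i, so the mole ratios apply directly to partial pressures at 248 °C.
P(O2) required for 3340 torr of NH3 = (5/4) × 3340 = 4175 torr; available 10600 torr, so NH3 is limiting.
P(O2) remaining = 10600 − (5/4) × 3340 = 6425 torr
P(gaseous products) = (4+6)/4 × 3340 = 8350 torr
P_total at 248 °C = 6425 + 8350 = 14780 torr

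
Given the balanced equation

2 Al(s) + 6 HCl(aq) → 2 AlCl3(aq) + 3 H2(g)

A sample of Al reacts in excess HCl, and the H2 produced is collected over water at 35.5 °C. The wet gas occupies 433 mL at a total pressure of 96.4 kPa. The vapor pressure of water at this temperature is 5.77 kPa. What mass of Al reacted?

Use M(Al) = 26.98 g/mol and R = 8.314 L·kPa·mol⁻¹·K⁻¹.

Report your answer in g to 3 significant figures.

0.275 g

P(H2) = 96.4 − 5.77 = 90.63 kPa
n(H2) = PV/RT = (90.63 × 0.4330) / (8.314 × 308.65) = 0.01529 mol
n(Al) = (2/3) × 0.01529 = 0.01019 mol
m(Al) = 0.01019 × 26.98 = 0.2749 g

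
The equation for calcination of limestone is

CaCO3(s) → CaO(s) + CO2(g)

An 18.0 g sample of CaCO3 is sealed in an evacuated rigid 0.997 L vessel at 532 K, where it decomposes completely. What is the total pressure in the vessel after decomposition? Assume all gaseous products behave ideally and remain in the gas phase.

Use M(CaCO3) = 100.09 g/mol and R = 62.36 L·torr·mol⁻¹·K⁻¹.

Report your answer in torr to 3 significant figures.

5980 torr

n(CaCO3) = 18.0 / 100.09 = 0.1798 mol
n(gas produced) = (1/1) × 0.1798 = 0.1798 mol
P = nRT/V = 0.1798 × 62.36 × 532 / 0.997 = 5983 torr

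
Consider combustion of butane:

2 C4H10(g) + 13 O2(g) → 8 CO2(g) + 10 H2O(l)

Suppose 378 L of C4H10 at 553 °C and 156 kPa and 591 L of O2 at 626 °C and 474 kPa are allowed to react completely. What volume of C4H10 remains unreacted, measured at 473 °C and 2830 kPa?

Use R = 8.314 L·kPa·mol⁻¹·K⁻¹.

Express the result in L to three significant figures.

n(C4H10) = PV/RT = (156 × 378) / (8.314 × 826.15) = 8.585 mol
n(O2) = PV/RT = (474 × 591) / (8.314 × 899.15) = 37.47 mol
For 8.585 mol C4H10, stoichiometry requires (13/2) × 8.585 = 55.80 mol O2; 37.47 mol is available, so O2 is limiting.
n(C4H10) consumed = (2/13) × 37.47 = 5.765 mol; remaining = 8.585 − 5.765 = 2.820 mol
V(C4H10) = nRT/P = 2.820 × 8.314 × 746.15 / 2830 = 6.182 L

6.18 L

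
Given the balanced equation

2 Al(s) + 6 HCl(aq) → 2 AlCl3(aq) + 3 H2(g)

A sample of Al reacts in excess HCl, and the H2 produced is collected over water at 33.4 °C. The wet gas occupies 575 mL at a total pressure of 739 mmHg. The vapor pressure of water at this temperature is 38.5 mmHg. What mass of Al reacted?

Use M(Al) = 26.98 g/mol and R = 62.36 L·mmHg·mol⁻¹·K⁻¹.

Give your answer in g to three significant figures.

0.379 g

P(H2) = 739 − 38.5 = 700.5 mmHg
n(H2) = PV/RT = (700.5 × 0.5750) / (62.36 × 306.55) = 0.02107 mol
n(Al) = (2/3) × 0.02107 = 0.01405 mol
m(Al) = 0.01405 × 26.98 = 0.3791 g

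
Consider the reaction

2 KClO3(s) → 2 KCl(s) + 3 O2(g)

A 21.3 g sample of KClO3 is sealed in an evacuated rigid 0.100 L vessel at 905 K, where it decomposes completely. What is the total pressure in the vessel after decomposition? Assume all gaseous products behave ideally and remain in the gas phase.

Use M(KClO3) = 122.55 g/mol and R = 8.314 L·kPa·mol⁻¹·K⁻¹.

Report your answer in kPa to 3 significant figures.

n(KClO3) = 21.3 / 122.55 = 0.1738 mol
n(gas produced) = (3/2) × 0.1738 = 0.2607 mol
P = nRT/V = 0.2607 × 8.314 × 905 / 0.100 = 19620 kPa

19600 kPa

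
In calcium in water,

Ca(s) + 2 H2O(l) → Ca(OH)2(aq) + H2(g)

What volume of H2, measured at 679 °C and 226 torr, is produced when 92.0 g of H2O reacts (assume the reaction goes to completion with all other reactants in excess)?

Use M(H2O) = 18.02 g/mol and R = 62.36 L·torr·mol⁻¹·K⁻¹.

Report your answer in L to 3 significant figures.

n(H2O) = 92.00 / 18.02 = 5.105 mol
n(H2) = (1/2) × 5.105 = 2.553 mol
V = nRT/P = 2.553 × 62.36 × 952.15 / 226 = 670.7 L

671 L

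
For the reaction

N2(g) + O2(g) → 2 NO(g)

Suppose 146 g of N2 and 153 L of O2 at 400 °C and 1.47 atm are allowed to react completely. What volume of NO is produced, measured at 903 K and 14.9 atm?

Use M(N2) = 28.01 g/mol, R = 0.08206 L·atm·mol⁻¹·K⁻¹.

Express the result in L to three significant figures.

40.5 L

n(N2) = 146 / 28.01 = 5.212 mol
n(O2) = PV/RT = (1.47 × 153) / (0.08206 × 673.15) = 4.072 mol
For 5.212 mol N2, stoichiometry requires (1/1) × 5.212 = 5.212 mol O2; 4.072 mol is available, so O2 is limiting.
n(NO) = (2/1) × 4.072 = 8.144 mol
V(NO) = nRT/P = 8.144 × 0.08206 × 903 / 14.9 = 40.50 L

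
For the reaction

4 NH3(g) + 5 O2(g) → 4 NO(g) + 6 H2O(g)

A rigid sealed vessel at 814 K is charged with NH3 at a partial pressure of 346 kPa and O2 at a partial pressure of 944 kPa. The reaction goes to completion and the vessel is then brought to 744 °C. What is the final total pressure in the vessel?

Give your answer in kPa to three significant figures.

Because the vessel is rigid and T is held at 814 K, work the stoichiometry in partial pressures (P_i = n_iRT/V).
P(O2) required for 346 kPa of NH3 = (5/4) × 346 = 432.5 kPa; available 944 kPa, so NH3 is limiting.
P(O2) remaining = 944 − (5/4) × 346 = 511.5 kPa
P(gaseous products) = (4+6)/4 × 346 = 865.0 kPa
P_total at 814 K = 511.5 + 865.0 = 1376 kPa
Scaling to 744 °C: P = 1376 × 1017.15/814 = 1719 kPa

1720 kPa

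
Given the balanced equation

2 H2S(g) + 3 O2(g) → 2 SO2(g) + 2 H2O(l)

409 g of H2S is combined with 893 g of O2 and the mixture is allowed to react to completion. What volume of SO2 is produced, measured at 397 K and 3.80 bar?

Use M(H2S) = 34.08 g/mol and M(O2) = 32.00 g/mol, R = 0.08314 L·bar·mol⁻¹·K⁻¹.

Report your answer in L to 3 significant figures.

n(H2S) = 409 / 34.08 = 12.00 mol
n(O2) = 893 / 32.00 = 27.91 mol
For 12.00 mol H2S, stoichiometry requires (3/2) × 12.00 = 18.00 mol O2; 27.91 mol is available, so H2S is limiting.
n(SO2) = (2/2) × 12.00 = 12.00 mol
V(SO2) = nRT/P = 12.00 × 0.08314 × 397 / 3.80 = 104.2 L

104 L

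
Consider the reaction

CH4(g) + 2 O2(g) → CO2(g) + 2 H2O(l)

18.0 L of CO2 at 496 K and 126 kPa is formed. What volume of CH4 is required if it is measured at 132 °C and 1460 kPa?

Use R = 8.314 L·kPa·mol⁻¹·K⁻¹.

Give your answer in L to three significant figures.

1.27 L

n(CO2) = PV/RT = (126 × 18.0) / (8.314 × 496) = 0.5500 mol
n(CH4) = (1/1) × 0.5500 = 0.5500 mol
V = nRT/P = 0.5500 × 8.314 × 405.15 / 1460 = 1.269 L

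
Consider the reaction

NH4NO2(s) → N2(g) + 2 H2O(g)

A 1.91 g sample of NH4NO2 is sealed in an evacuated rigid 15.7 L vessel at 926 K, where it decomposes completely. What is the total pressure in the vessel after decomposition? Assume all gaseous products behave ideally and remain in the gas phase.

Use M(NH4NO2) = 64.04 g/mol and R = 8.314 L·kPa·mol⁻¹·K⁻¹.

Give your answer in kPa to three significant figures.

43.9 kPa

n(NH4NO2) = 1.91 / 64.04 = 0.02983 mol
n(gas produced) = (3/1) × 0.02983 = 0.08949 mol
P = nRT/V = 0.08949 × 8.314 × 926 / 15.7 = 43.88 kPa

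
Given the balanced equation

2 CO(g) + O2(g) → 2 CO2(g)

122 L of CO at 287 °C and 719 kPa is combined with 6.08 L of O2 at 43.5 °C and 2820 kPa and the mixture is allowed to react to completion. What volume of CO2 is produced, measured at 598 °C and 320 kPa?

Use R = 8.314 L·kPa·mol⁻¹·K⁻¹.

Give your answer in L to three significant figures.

295 L

n(CO) = PV/RT = (719 × 122) / (8.314 × 560.15) = 18.84 mol
n(O2) = PV/RT = (2820 × 6.08) / (8.314 × 316.65) = 6.513 mol
For 18.84 mol CO, stoichiometry requires (1/2) × 18.84 = 9.420 mol O2; 6.513 mol is available, so O2 is limiting.
n(CO2) = (2/1) × 6.513 = 13.03 mol
V(CO2) = nRT/P = 13.03 × 8.314 × 871.15 / 320 = 294.9 L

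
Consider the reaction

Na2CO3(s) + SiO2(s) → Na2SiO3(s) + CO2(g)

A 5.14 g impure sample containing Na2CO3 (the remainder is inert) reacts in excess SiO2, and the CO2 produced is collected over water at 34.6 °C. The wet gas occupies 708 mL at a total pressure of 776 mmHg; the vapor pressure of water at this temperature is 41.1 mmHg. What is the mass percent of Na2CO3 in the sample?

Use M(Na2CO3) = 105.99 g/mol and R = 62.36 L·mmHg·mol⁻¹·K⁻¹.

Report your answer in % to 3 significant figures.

P(CO2) = 776 − 41.1 = 734.9 mmHg
n(CO2) = PV/RT = (734.9 × 0.7080) / (62.36 × 307.75) = 0.02711 mol
n(Na2CO3) = (1/1) × 0.02711 = 0.02711 mol
m(Na2CO3) = 0.02711 × 105.99 = 2.873 g
%Na2CO3 = 2.873 / 5.14 × 100 = 55.89%

55.9 %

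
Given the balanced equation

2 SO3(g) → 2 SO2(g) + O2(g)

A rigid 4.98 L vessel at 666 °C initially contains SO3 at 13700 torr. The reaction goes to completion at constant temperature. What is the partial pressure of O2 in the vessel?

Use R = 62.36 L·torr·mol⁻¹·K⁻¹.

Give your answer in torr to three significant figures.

6850 torr

n(SO3)₀ = PV/RT = (13700 × 4.98) / (62.36 × 939.15) = 1.165 mol
n(O2) = (1/2) × 1.165 = 0.5825 mol
P(O2) = nRT/V = 0.5825 × 62.36 × 939.15 / 4.98 = 6850 torr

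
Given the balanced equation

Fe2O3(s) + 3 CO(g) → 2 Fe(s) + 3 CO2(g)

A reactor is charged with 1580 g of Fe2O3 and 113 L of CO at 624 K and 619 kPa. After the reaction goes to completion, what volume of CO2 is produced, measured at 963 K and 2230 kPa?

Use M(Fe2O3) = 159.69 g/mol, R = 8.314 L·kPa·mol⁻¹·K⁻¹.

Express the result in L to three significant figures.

48.4 L

n(Fe2O3) = 1580 / 159.69 = 9.894 mol
n(CO) = PV/RT = (619 × 113) / (8.314 × 624) = 13.48 mol
For 9.894 mol Fe2O3, stoichiometry requires (3/1) × 9.894 = 29.68 mol CO; 13.48 mol is available, so CO is limiting.
n(CO2) = (3/3) × 13.48 = 13.48 mol
V(CO2) = nRT/P = 13.48 × 8.314 × 963 / 2230 = 48.40 L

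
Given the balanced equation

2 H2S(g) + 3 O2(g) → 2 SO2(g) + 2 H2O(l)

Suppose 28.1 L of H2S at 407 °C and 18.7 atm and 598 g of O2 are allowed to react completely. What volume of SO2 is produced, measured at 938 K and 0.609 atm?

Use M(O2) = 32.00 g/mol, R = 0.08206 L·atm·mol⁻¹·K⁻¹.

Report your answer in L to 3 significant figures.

1190 L

n(H2S) = PV/RT = (18.7 × 28.1) / (0.08206 × 680.15) = 9.415 mol
n(O2) = 598 / 32.00 = 18.69 mol
For 9.415 mol H2S, stoichiometry requires (3/2) × 9.415 = 14.12 mol O2; 18.69 mol is available, so H2S is limiting.
n(SO2) = (2/2) × 9.415 = 9.415 mol
V(SO2) = nRT/P = 9.415 × 0.08206 × 938 / 0.609 = 1190 L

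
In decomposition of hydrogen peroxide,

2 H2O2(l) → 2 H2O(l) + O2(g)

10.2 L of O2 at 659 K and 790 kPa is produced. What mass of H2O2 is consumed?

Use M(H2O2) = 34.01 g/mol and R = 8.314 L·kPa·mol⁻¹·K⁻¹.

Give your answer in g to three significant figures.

100 g

n(O2) = PV/RT = (790 × 10.2) / (8.314 × 659) = 1.471 mol
n(H2O2) = (2/1) × 1.471 = 2.942 mol
m(H2O2) = 2.942 × 34.01 = 100.1 g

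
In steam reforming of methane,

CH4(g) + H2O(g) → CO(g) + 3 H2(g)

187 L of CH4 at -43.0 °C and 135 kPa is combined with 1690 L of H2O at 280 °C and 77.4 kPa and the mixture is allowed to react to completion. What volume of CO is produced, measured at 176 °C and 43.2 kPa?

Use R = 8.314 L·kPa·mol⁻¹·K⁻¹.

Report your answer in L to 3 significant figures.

1140 L

n(CH4) = PV/RT = (135 × 187) / (8.314 × 230.15) = 13.19 mol
n(H2O) = PV/RT = (77.4 × 1690) / (8.314 × 553.15) = 28.44 mol
For 13.19 mol CH4, stoichiometry requires (1/1) × 13.19 = 13.19 mol H2O; 28.44 mol is available, so CH4 is limiting.
n(CO) = (1/1) × 13.19 = 13.19 mol
V(CO) = nRT/P = 13.19 × 8.314 × 449.15 / 43.2 = 1140 L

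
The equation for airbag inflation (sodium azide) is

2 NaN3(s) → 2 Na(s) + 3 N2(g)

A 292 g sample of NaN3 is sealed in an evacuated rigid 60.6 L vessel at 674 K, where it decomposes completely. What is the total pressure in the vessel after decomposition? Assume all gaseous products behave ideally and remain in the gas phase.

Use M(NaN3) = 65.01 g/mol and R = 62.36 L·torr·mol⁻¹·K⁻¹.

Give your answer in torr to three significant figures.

4670 torr

n(NaN3) = 292 / 65.01 = 4.492 mol
n(gas produced) = (3/2) × 4.492 = 6.738 mol
P = nRT/V = 6.738 × 62.36 × 674 / 60.6 = 4673 torr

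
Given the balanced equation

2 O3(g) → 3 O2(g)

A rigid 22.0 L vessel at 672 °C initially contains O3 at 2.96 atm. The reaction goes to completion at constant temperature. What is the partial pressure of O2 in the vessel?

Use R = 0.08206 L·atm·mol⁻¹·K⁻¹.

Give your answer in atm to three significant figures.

n(O3)₀ = PV/RT = (2.96 × 22.0) / (0.08206 × 945.15) = 0.8396 mol
n(O2) = (3/2) × 0.8396 = 1.259 mol
P(O2) = nRT/V = 1.259 × 0.08206 × 945.15 / 22.0 = 4.438 atm

4.44 atm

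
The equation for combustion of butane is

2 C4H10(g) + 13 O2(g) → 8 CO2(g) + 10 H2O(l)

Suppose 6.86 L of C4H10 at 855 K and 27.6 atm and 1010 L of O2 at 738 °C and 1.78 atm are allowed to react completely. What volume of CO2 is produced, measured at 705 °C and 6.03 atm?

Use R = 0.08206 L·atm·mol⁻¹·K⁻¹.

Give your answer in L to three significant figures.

n(C4H10) = PV/RT = (27.6 × 6.86) / (0.08206 × 855) = 2.699 mol
n(O2) = PV/RT = (1.78 × 1010) / (0.08206 × 1011.15) = 21.67 mol
For 2.699 mol C4H10, stoichiometry requires (13/2) × 2.699 = 17.54 mol O2; 21.67 mol is available, so C4H10 is limiting.
n(CO2) = (8/2) × 2.699 = 10.80 mol
V(CO2) = nRT/P = 10.80 × 0.08206 × 978.15 / 6.03 = 143.8 L

144 L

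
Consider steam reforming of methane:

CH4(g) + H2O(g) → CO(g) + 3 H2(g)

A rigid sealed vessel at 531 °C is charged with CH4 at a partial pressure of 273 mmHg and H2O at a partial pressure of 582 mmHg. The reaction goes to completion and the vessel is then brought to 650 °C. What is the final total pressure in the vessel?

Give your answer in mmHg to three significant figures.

1610 mmHg

Because the vessel is rigid and T is held at 531 °C, work the stoichiometry in partial pressures (P_i = n_iRT/V).
P(H2O) required for 273 mmHg of CH4 = (1/1) × 273 = 273.0 mmHg; available 582 mmHg, so CH4 is limiting.
P(H2O) remaining = 582 − (1/1) × 273 = 309.0 mmHg
P(gaseous products) = (1+3)/1 × 273 = 1092 mmHg
P_total at 531 °C = 309.0 + 1092 = 1401 mmHg
Scaling to 650 °C: P = 1401 × 923.15/804.15 = 1608 mmHg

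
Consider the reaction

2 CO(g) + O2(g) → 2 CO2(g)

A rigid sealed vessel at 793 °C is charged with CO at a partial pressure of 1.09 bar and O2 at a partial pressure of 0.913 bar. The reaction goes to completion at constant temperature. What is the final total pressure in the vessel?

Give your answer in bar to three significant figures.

Because the vessel is rigid and T is held at 793 °C, work the stoichiometry in partial pressures (P_i = n_iRT/V).
P(O2) required for 1.09 bar of CO = (1/2) × 1.09 = 0.5450 bar; available 0.913 bar, so CO is limiting.
P(O2) remaining = 0.913 − (1/2) × 1.09 = 0.3680 bar
P(gaseous products) = (2)/2 × 1.09 = 1.090 bar
P_total at 793 °C = 0.3680 + 1.090 = 1.458 bar

1.46 bar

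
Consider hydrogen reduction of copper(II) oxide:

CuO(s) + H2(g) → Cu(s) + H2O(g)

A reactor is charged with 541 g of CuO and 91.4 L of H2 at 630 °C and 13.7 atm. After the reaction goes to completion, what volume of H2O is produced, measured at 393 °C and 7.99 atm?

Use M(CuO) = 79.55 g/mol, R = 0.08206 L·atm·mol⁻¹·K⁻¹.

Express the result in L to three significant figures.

n(CuO) = 541 / 79.55 = 6.801 mol
n(H2) = PV/RT = (13.7 × 91.4) / (0.08206 × 903.15) = 16.90 mol
For 6.801 mol CuO, stoichiometry requires (1/1) × 6.801 = 6.801 mol H2; 16.90 mol is available, so CuO is limiting.
n(H2O) = (1/1) × 6.801 = 6.801 mol
V(H2O) = nRT/P = 6.801 × 0.08206 × 666.15 / 7.99 = 46.53 L

46.5 L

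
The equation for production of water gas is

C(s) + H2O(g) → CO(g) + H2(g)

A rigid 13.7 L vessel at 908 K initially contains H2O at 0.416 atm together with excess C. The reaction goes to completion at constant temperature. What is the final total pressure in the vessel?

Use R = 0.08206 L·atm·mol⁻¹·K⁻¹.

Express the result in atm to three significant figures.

0.832 atm

Since T and V are fixed, P_final/P_initial = n_final/n_initial = 2/1.
P_final = (2/1) × 0.416 = 0.8320 atm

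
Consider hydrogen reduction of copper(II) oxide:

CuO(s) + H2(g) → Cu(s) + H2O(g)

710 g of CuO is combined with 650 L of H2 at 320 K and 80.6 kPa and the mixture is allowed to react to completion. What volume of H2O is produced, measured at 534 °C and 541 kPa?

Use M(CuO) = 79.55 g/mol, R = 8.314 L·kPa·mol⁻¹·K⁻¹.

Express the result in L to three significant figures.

111 L

n(CuO) = 710 / 79.55 = 8.925 mol
n(H2) = PV/RT = (80.6 × 650) / (8.314 × 320) = 19.69 mol
For 8.925 mol CuO, stoichiometry requires (1/1) × 8.925 = 8.925 mol H2; 19.69 mol is available, so CuO is limiting.
n(H2O) = (1/1) × 8.925 = 8.925 mol
V(H2O) = nRT/P = 8.925 × 8.314 × 807.15 / 541 = 110.7 L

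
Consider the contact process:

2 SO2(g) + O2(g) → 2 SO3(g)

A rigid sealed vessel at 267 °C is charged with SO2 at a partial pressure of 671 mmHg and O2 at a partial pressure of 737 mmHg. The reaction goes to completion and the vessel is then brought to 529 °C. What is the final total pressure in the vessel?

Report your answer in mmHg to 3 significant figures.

1590 mmHg

At constant V, partial pressures at 267 °C are proportional to moles, so apply stoichiometry directly to pressures.
P(O2) required for 671 mmHg of SO2 = (1/2) × 671 = 335.5 mmHg; available 737 mmHg, so SO2 is limiting.
P(O2) remaining = 737 − (1/2) × 671 = 401.5 mmHg
P(gaseous products) = (2)/2 × 671 = 671.0 mmHg
P_total at 267 °C = 401.5 + 671.0 = 1072 mmHg
Scaling to 529 °C: P = 1072 × 802.15/540.15 = 1592 mmHg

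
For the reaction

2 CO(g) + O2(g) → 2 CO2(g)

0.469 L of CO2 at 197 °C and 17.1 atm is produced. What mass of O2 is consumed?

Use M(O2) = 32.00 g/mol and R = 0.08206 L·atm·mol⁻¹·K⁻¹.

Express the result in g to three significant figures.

3.33 g

n(CO2) = PV/RT = (17.1 × 0.469) / (0.08206 × 470.15) = 0.2079 mol
n(O2) = (1/2) × 0.2079 = 0.1040 mol
m(O2) = 0.1040 × 32.00 = 3.328 g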